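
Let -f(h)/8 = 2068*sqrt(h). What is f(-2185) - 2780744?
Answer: -2780744 - 16544*I*sqrt(2185) ≈ -2.7807e+6 - 7.7333e+5*I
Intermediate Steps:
f(h) = -16544*sqrt(h)
f(-2185) - 2780744 = -16544*I*sqrt(2185) - 2780744 = -2780744 - 16544*I*sqrt(2185)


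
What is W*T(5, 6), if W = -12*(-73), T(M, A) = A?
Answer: 5256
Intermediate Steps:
W = 876
W*T(5, 6) = 876*6 = 5256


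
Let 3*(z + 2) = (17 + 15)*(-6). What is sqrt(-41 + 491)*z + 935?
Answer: 935 - 990*sqrt(2) ≈ -465.07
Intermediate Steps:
z = -66 (z = -2 + ((17 + 15)*(-6))/3 = -2 + (32*(-6))/3 = -2 + (1/3)*(-192) = -2 - 64 = -66)
sqrt(-41 + 491)*z + 935 = sqrt(-41 + 491)*(-66) + 935 = sqrt(450)*(-66) + 935 = (15*sqrt(2))*(-66) + 935 = -990*sqrt(2) + 935 = 935 - 990*sqrt(2)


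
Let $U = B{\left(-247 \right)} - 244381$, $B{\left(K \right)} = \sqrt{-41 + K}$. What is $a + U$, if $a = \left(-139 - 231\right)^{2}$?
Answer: $-107481 + 12 i \sqrt{2} \approx -1.0748 \cdot 10^{5} + 16.971 i$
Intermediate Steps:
$a = 136900$ ($a = \left(-370\right)^{2} = 136900$)
$U = -244381 + 12 i \sqrt{2}$ ($U = \sqrt{-41 - 247} - 244381 = \sqrt{-288} - 244381 = 12 i \sqrt{2} - 244381 = -244381 + 12 i \sqrt{2} \approx -2.4438 \cdot 10^{5} + 16.971 i$)
$a + U = 136900 - \left(244381 - 12 i \sqrt{2}\right) = -107481 + 12 i \sqrt{2}$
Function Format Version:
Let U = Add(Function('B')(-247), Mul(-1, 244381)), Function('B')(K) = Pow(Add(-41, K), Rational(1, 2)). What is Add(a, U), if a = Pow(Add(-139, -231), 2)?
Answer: Add(-107481, Mul(12, I, Pow(2, Rational(1, 2)))) ≈ Add(-1.0748e+5, Mul(16.971, I))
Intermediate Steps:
a = 136900 (a = Pow(-370, 2) = 136900)
U = Add(-244381, Mul(12, I, Pow(2, Rational(1, 2)))) (U = Add(Pow(Add(-41, -247), Rational(1, 2)), Mul(-1, 244381)) = Add(Pow(-288, Rational(1, 2)), -244381) = Add(Mul(12, I, Pow(2, Rational(1, 2))), -244381) = Add(-244381, Mul(12, I, Pow(2, Rational(1, 2)))) ≈ Add(-2.4438e+5, Mul(16.971, I)))
Add(a, U) = Add(136900, Add(-244381, Mul(12, I, Pow(2, Rational(1, 2))))) = Add(-107481, Mul(12, I, Pow(2, Rational(1, 2))))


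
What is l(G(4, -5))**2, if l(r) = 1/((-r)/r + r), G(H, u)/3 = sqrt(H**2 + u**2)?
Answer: (1 - 3*sqrt(41))**(-2) ≈ 0.0030159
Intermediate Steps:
G(H, u) = 3*sqrt(H**2 + u**2)
l(r) = 1/(-1 + r)
l(G(4, -5))**2 = (1/(-1 + 3*sqrt(4**2 + (-5)**2)))**2 = (1/(-1 + 3*sqrt(16 + 25)))**2 = (1/(-1 + 3*sqrt(41)))**2 = (-1 + 3*sqrt(41))**(-2)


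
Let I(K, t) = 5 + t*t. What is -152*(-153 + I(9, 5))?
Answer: 18696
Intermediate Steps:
I(K, t) = 5 + t²
-152*(-153 + I(9, 5)) = -152*(-153 + (5 + 5²)) = -152*(-153 + (5 + 25)) = -152*(-153 + 30) = -152*(-123) = 18696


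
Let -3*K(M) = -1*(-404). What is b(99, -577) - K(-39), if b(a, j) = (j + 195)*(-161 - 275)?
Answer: 500060/3 ≈ 1.6669e+5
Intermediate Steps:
K(M) = -404/3 (K(M) = -(-1)*(-404)/3 = -1/3*404 = -404/3)
b(a, j) = -85020 - 436*j (b(a, j) = (195 + j)*(-436) = -85020 - 436*j)
b(99, -577) - K(-39) = (-85020 - 436*(-577)) - 1*(-404/3) = (-85020 + 251572) + 404/3 = 166552 + 404/3 = 500060/3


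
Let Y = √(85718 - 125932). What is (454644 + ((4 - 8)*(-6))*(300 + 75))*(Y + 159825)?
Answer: 74101902300 + 463644*I*√40214 ≈ 7.4102e+10 + 9.2977e+7*I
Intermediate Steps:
Y = I*√40214 (Y = √(-40214) = I*√40214 ≈ 200.53*I)
(454644 + ((4 - 8)*(-6))*(300 + 75))*(Y + 159825) = (454644 + ((4 - 8)*(-6))*(300 + 75))*(I*√40214 + 159825) = (454644 - 4*(-6)*375)*(159825 + I*√40214) = (454644 + 24*375)*(159825 + I*√40214) = (454644 + 9000)*(159825 + I*√40214) = 463644*(159825 + I*√40214) = 74101902300 + 463644*I*√40214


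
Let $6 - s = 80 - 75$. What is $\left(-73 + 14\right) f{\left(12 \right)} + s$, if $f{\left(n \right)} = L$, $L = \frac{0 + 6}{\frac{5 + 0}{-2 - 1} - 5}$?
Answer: $\frac{541}{10} \approx 54.1$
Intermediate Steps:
$s = 1$ ($s = 6 - \left(80 - 75\right) = 6 - 5 = 1$)
$L = - \frac{9}{10}$ ($L = \frac{6}{\frac{5}{-2 + \left(-5 + 4\right)} - 5} = \frac{6}{\frac{5}{-2 - 1} - 5} = \frac{6}{\frac{5}{-3} - 5} = \frac{6}{5 \left(- \frac{1}{3}\right) - 5} = \frac{6}{- \frac{5}{3} - 5} = \frac{6}{- \frac{20}{3}} = 6 \left(- \frac{3}{20}\right) = - \frac{9}{10} \approx -0.9$)
$f{\left(n \right)} = - \frac{9}{10}$
$\left(-73 + 14\right) f{\left(12 \right)} + s = \left(-73 + 14\right) \left(- \frac{9}{10}\right) + 1 = \left(-59\right) \left(- \frac{9}{10}\right) + 1 = \frac{531}{10} + 1 = \frac{541}{10}$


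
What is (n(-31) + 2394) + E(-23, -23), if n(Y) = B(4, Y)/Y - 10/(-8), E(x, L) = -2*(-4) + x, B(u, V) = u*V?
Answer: 9537/4 ≈ 2384.3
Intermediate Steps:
B(u, V) = V*u
E(x, L) = 8 + x
n(Y) = 21/4 (n(Y) = (Y*4)/Y - 10/(-8) = (4*Y)/Y - 10*(-⅛) = 4 + 5/4 = 21/4)
(n(-31) + 2394) + E(-23, -23) = (21/4 + 2394) + (8 - 23) = 9597/4 - 15 = 9537/4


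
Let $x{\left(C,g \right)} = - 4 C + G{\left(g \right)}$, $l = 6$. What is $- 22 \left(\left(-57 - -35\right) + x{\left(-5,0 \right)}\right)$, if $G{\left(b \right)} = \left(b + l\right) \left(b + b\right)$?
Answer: $44$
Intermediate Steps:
$G{\left(b \right)} = 2 b \left(6 + b\right)$ ($G{\left(b \right)} = \left(b + 6\right) \left(b + b\right) = \left(6 + b\right) 2 b = 2 b \left(6 + b\right)$)
$x{\left(C,g \right)} = - 4 C + 2 g \left(6 + g\right)$
$- 22 \left(\left(-57 - -35\right) + x{\left(-5,0 \right)}\right) = - 22 \left(\left(-57 - -35\right) + \left(\left(-4\right) \left(-5\right) + 2 \cdot 0 \left(6 + 0\right)\right)\right) = - 22 \left(\left(-57 + 35\right) + \left(20 + 2 \cdot 0 \cdot 6\right)\right) = - 22 \left(-22 + \left(20 + 0\right)\right) = - 22 \left(-22 + 20\right) = \left(-22\right) \left(-2\right) = 44$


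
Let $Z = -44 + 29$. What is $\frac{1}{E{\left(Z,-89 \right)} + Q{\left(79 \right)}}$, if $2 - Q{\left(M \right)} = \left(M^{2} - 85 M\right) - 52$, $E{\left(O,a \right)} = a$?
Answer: $\frac{1}{439} \approx 0.0022779$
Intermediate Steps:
$Z = -15$
$Q{\left(M \right)} = 54 - M^{2} + 85 M$ ($Q{\left(M \right)} = 2 - \left(\left(M^{2} - 85 M\right) - 52\right) = 2 - \left(-52 + M^{2} - 85 M\right) = 2 + \left(52 - M^{2} + 85 M\right) = 54 - M^{2} + 85 M$)
$\frac{1}{E{\left(Z,-89 \right)} + Q{\left(79 \right)}} = \frac{1}{-89 + \left(54 - 79^{2} + 85 \cdot 79\right)} = \frac{1}{-89 + \left(54 - 6241 + 6715\right)} = \frac{1}{-89 + 528} = \frac{1}{439}$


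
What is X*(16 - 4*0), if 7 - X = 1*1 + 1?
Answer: 80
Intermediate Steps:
X = 5 (X = 7 - (1*1 + 1) = 7 - (1 + 1) = 7 - 1*2 = 7 - 2 = 5)
X*(16 - 4*0) = 5*(16 - 4*0) = 5*(16 + 0) = 5*16 = 80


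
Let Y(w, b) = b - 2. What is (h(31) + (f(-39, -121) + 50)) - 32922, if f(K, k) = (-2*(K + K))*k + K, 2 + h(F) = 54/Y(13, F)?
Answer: -1501827/29 ≈ -51787.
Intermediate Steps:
Y(w, b) = -2 + b
h(F) = -2 + 54/(-2 + F)
f(K, k) = K - 4*K*k (f(K, k) = (-4*K)*k + K = -4*K*k + K = K - 4*K*k)
(h(31) + (f(-39, -121) + 50)) - 32922 = (2*(29 - 1*31)/(-2 + 31) + (-39*(1 - 4*(-121)) + 50)) - 32922 = (2*(29 - 31)/29 + (-39*(1 + 484) + 50)) - 32922 = (2*(1/29)*(-2) + (-39*485 + 50)) - 32922 = (-4/29 + (-18915 + 50)) - 32922 = (-4/29 - 18865) - 32922 = -547089/29 - 32922 = -1501827/29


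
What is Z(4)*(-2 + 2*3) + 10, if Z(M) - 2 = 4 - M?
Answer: 18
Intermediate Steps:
Z(M) = 6 - M (Z(M) = 2 + (4 - M) = 6 - M)
Z(4)*(-2 + 2*3) + 10 = (6 - 1*4)*(-2 + 2*3) + 10 = (6 - 4)*(-2 + 6) + 10 = 2*4 + 10 = 8 + 10 = 18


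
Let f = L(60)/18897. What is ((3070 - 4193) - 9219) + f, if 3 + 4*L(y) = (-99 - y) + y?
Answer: -130288533/12598 ≈ -10342.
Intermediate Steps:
L(y) = -51/2 (L(y) = -¾ + ((-99 - y) + y)/4 = -¾ + (¼)*(-99) = -¾ - 99/4 = -51/2)
f = -17/12598 (f = -51/2/18897 = -51/2*1/18897 = -17/12598 ≈ -0.0013494)
((3070 - 4193) - 9219) + f = ((3070 - 4193) - 9219) - 17/12598 = (-1123 - 9219) - 17/12598 = -10342 - 17/12598 = -130288533/12598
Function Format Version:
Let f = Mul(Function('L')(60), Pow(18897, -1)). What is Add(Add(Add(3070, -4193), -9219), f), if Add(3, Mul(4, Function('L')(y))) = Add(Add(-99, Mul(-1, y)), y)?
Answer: Rational(-130288533, 12598) ≈ -10342.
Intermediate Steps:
Function('L')(y) = Rational(-51, 2) (Function('L')(y) = Add(Rational(-3, 4), Mul(Rational(1, 4), Add(Add(-99, Mul(-1, y)), y))) = Add(Rational(-3, 4), Mul(Rational(1, 4), -99)) = Add(Rational(-3, 4), Rational(-99, 4)) = Rational(-51, 2))
f = Rational(-17, 12598) (f = Mul(Rational(-51, 2), Pow(18897, -1)) = Mul(Rational(-51, 2), Rational(1, 18897)) = Rational(-17, 12598) ≈ -0.0013494)
Add(Add(Add(3070, -4193), -9219), f) = Add(Add(Add(3070, -4193), -9219), Rational(-17, 12598)) = Add(Add(-1123, -9219), Rational(-17, 12598)) = Add(-10342, Rational(-17, 12598)) = Rational(-130288533, 12598)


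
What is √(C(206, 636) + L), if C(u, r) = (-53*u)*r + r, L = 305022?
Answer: I*√6638190 ≈ 2576.5*I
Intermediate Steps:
C(u, r) = r - 53*r*u (C(u, r) = -53*r*u + r = r - 53*r*u)
√(C(206, 636) + L) = √(636*(1 - 53*206) + 305022) = √(636*(1 - 10918) + 305022) = √(636*(-10917) + 305022) = √(-6943212 + 305022) = √(-6638190) = I*√6638190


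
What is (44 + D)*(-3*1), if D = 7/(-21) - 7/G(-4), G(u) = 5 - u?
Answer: -386/3 ≈ -128.67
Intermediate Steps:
D = -10/9 (D = 7/(-21) - 7/(5 - 1*(-4)) = 7*(-1/21) - 7/(5 + 4) = -1/3 - 7/9 = -10/9 ≈ -1.1111)
(44 + D)*(-3*1) = (44 - 10/9)*(-3*1) = (386/9)*(-3) = -386/3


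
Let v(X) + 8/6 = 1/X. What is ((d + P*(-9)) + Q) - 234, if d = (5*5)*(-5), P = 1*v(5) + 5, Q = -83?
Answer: -2384/5 ≈ -476.80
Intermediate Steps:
v(X) = -4/3 + 1/X
P = 58/15 (P = 1*(-4/3 + 1/5) + 5 = 1*(-4/3 + ⅕) + 5 = 1*(-17/15) + 5 = -17/15 + 5 = 58/15 ≈ 3.8667)
d = -125 (d = 25*(-5) = -125)
((d + P*(-9)) + Q) - 234 = ((-125 + (58/15)*(-9)) - 83) - 234 = ((-125 - 174/5) - 83) - 234 = (-799/5 - 83) - 234 = -1214/5 - 234 = -2384/5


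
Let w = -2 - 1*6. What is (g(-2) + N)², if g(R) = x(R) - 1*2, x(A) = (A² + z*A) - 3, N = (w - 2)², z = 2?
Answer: 9025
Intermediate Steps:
w = -8 (w = -2 - 6 = -8)
N = 100 (N = (-8 - 2)² = (-10)² = 100)
x(A) = -3 + A² + 2*A (x(A) = (A² + 2*A) - 3 = -3 + A² + 2*A)
g(R) = -5 + R² + 2*R (g(R) = (-3 + R² + 2*R) - 1*2 = (-3 + R² + 2*R) - 2 = -5 + R² + 2*R)
(g(-2) + N)² = ((-5 + (-2)² + 2*(-2)) + 100)² = ((-5 + 4 - 4) + 100)² = (-5 + 100)² = 95² = 9025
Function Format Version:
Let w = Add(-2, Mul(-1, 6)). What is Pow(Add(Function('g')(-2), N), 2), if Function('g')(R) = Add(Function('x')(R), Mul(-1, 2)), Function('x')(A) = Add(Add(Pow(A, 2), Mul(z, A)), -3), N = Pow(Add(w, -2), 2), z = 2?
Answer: 9025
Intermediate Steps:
w = -8 (w = Add(-2, -6) = -8)
N = 100 (N = Pow(Add(-8, -2), 2) = Pow(-10, 2) = 100)
Function('x')(A) = Add(-3, Pow(A, 2), Mul(2, A)) (Function('x')(A) = Add(Add(Pow(A, 2), Mul(2, A)), -3) = Add(-3, Pow(A, 2), Mul(2, A)))
Function('g')(R) = Add(-5, Pow(R, 2), Mul(2, R)) (Function('g')(R) = Add(Add(-3, Pow(R, 2), Mul(2, R)), Mul(-1, 2)) = Add(Add(-3, Pow(R, 2), Mul(2, R)), -2) = Add(-5, Pow(R, 2), Mul(2, R)))
Pow(Add(Function('g')(-2), N), 2) = Pow(Add(Add(-5, Pow(-2, 2), Mul(2, -2)), 100), 2) = Pow(Add(Add(-5, 4, -4), 100), 2) = Pow(Add(-5, 100), 2) = Pow(95, 2) = 9025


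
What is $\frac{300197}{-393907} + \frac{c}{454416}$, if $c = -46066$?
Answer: $- \frac{77280019907}{89498821656} \approx -0.86347$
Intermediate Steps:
$\frac{300197}{-393907} + \frac{c}{454416} = \frac{300197}{-393907} - \frac{46066}{454416} = 300197 \left(- \frac{1}{393907}\right) - \frac{23033}{227208} = - \frac{300197}{393907} - \frac{23033}{227208} = - \frac{77280019907}{89498821656}$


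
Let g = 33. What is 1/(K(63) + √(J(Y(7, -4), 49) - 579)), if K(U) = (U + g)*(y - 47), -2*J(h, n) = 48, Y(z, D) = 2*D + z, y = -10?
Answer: -608/3327043 - I*√67/9981129 ≈ -0.00018274 - 8.2008e-7*I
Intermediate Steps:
Y(z, D) = z + 2*D
J(h, n) = -24 (J(h, n) = -½*48 = -24)
K(U) = -1881 - 57*U (K(U) = (U + 33)*(-10 - 47) = (33 + U)*(-57) = -1881 - 57*U)
1/(K(63) + √(J(Y(7, -4), 49) - 579)) = 1/((-1881 - 57*63) + √(-24 - 579)) = 1/((-1881 - 3591) + √(-603)) = 1/(-5472 + 3*I*√67)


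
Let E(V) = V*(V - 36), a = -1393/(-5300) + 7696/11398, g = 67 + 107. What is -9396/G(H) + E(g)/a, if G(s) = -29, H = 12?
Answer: 81606131452/3148123 ≈ 25922.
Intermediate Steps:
g = 174
a = 28333107/30204700 (a = -1393*(-1/5300) + 7696*(1/11398) = 1393/5300 + 3848/5699 = 28333107/30204700 ≈ 0.93804)
E(V) = V*(-36 + V)
-9396/G(H) + E(g)/a = -9396/(-29) + (174*(-36 + 174))/(28333107/30204700) = -9396*(-1/29) + (174*138)*(30204700/28333107) = 324 + 24012*(30204700/28333107) = 324 + 80586139600/3148123 = 81606131452/3148123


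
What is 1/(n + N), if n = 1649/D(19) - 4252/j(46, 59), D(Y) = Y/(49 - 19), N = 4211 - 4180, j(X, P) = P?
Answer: 1121/2872693 ≈ 0.00039023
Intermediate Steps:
N = 31
D(Y) = Y/30
n = 2837942/1121 (n = 1649/(((1/30)*19)) - 4252/59 = 1649/(19/30) - 4252*1/59 = 1649*(30/19) - 4252/59 = 49470/19 - 4252/59 = 2837942/1121 ≈ 2531.6)
1/(n + N) = 1/(2837942/1121 + 31) = 1/(2872693/1121) = 1121/2872693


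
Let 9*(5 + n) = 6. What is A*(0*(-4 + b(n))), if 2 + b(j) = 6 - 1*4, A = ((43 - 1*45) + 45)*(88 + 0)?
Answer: 0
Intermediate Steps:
n = -13/3 (n = -5 + (⅑)*6 = -5 + ⅔ = -13/3 ≈ -4.3333)
A = 3784 (A = ((43 - 45) + 45)*88 = (-2 + 45)*88 = 43*88 = 3784)
b(j) = 0 (b(j) = -2 + (6 - 1*4) = -2 + (6 - 4) = -2 + 2 = 0)
A*(0*(-4 + b(n))) = 3784*(0*(-4 + 0)) = 3784*(0*(-4)) = 3784*0 = 0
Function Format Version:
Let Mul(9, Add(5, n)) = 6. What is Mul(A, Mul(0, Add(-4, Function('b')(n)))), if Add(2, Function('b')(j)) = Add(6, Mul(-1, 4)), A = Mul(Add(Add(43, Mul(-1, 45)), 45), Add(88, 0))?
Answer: 0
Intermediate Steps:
n = Rational(-13, 3) (n = Add(-5, Mul(Rational(1, 9), 6)) = Add(-5, Rational(2, 3)) = Rational(-13, 3) ≈ -4.3333)
A = 3784 (A = Mul(Add(Add(43, -45), 45), 88) = Mul(Add(-2, 45), 88) = Mul(43, 88) = 3784)
Function('b')(j) = 0 (Function('b')(j) = Add(-2, Add(6, Mul(-1, 4))) = Add(-2, Add(6, -4)) = Add(-2, 2) = 0)
Mul(A, Mul(0, Add(-4, Function('b')(n)))) = Mul(3784, Mul(0, Add(-4, 0))) = Mul(3784, Mul(0, -4)) = Mul(3784, 0) = 0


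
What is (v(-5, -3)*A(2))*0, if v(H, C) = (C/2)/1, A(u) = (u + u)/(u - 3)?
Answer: 0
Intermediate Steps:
A(u) = 2*u/(-3 + u) (A(u) = (2*u)/(-3 + u) = 2*u/(-3 + u))
v(H, C) = C/2 (v(H, C) = (C*(½))*1 = (C/2)*1 = C/2)
(v(-5, -3)*A(2))*0 = (((½)*(-3))*(2*2/(-3 + 2)))*0 = -3*2/(-1)*0 = -3*2*(-1)*0 = -3/2*(-4)*0 = 6*0 = 0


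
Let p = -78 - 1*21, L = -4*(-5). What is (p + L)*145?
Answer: -11455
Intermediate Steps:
L = 20
p = -99 (p = -78 - 21 = -99)
(p + L)*145 = (-99 + 20)*145 = -79*145 = -11455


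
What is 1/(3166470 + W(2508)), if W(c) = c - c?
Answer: 1/3166470 ≈ 3.1581e-7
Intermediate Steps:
W(c) = 0
1/(3166470 + W(2508)) = 1/(3166470 + 0) = 1/3166470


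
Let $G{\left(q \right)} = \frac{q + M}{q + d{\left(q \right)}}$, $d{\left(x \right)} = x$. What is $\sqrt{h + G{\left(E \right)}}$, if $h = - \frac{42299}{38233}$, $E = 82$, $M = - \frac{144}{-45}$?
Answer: $\frac{i \sqrt{144198589124330}}{15675530} \approx 0.76605 i$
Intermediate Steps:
$M = \frac{16}{5}$ ($M = \left(-144\right) \left(- \frac{1}{45}\right) = \frac{16}{5} \approx 3.2$)
$h = - \frac{42299}{38233}$ ($h = \left(-42299\right) \frac{1}{38233} = - \frac{42299}{38233} \approx -1.1063$)
$G{\left(q \right)} = \frac{\frac{16}{5} + q}{2 q}$ ($G{\left(q \right)} = \frac{q + \frac{16}{5}}{q + q} = \frac{\frac{16}{5} + q}{2 q}$)
$\sqrt{h + G{\left(E \right)}} = \sqrt{- \frac{42299}{38233} + \frac{16 + 5 \cdot 82}{10 \cdot 82}} = \sqrt{- \frac{42299}{38233} + \frac{1}{10} \cdot \frac{1}{82} \left(16 + 410\right)} = \sqrt{- \frac{42299}{38233} + \frac{1}{10} \cdot \frac{1}{82} \cdot 426} = \sqrt{- \frac{42299}{38233} + \frac{213}{410}} = \sqrt{- \frac{9198961}{15675530}} = \frac{i \sqrt{144198589124330}}{15675530}$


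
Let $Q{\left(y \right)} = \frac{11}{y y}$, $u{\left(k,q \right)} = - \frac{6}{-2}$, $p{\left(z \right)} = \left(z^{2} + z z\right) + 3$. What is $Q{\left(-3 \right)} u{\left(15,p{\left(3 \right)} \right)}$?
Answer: $\frac{11}{3} \approx 3.6667$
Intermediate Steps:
$p{\left(z \right)} = 3 + 2 z^{2}$ ($p{\left(z \right)} = \left(z^{2} + z^{2}\right) + 3 = 2 z^{2} + 3 = 3 + 2 z^{2}$)
$u{\left(k,q \right)} = 3$ ($u{\left(k,q \right)} = \left(-6\right) \left(- \frac{1}{2}\right) = 3$)
$Q{\left(y \right)} = \frac{11}{y^{2}}$
$Q{\left(-3 \right)} u{\left(15,p{\left(3 \right)} \right)} = \frac{11}{9} \cdot 3 = \frac{11}{3}$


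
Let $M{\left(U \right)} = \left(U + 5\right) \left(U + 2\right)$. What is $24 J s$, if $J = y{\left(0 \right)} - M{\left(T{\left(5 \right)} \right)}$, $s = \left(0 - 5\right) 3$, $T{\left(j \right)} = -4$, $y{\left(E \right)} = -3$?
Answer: $360$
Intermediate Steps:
$s = -15$ ($s = \left(-5\right) 3 = -15$)
$M{\left(U \right)} = \left(2 + U\right) \left(5 + U\right)$ ($M{\left(U \right)} = \left(5 + U\right) \left(2 + U\right) = \left(2 + U\right) \left(5 + U\right)$)
$J = -1$ ($J = -3 - \left(10 + \left(-4\right)^{2} + 7 \left(-4\right)\right) = -3 - \left(10 + 16 - 28\right) = -3 - -2 = -3 + 2 = -1$)
$24 J s = 24 \left(-1\right) \left(-15\right) = \left(-24\right) \left(-15\right) = 360$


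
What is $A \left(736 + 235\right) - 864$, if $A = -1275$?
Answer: $-1238889$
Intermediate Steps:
$A \left(736 + 235\right) - 864 = - 1275 \left(736 + 235\right) - 864 = \left(-1275\right) 971 - 864 = -1238025 - 864 = -1238889$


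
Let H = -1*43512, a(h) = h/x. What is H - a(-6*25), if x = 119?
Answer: -5177778/119 ≈ -43511.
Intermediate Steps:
a(h) = h/119
H = -43512
H - a(-6*25) = -43512 - (-6*25)/119 = -43512 - (-150)/119 = -43512 - 1*(-150/119) = -43512 + 150/119 = -5177778/119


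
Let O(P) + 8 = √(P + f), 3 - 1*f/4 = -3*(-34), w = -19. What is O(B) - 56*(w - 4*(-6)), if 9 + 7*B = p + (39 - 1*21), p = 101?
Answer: -288 + 11*I*√154/7 ≈ -288.0 + 19.501*I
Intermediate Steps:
B = 110/7 (B = -9/7 + (101 + (39 - 1*21))/7 = -9/7 + (101 + (39 - 21))/7 = -9/7 + (101 + 18)/7 = -9/7 + (⅐)*119 = -9/7 + 17 = 110/7 ≈ 15.714)
f = -396 (f = 12 - (-12)*(-34) = 12 - 4*102 = 12 - 408 = -396)
O(P) = -8 + √(-396 + P) (O(P) = -8 + √(P - 396) = -8 + √(-396 + P))
O(B) - 56*(w - 4*(-6)) = (-8 + √(-396 + 110/7)) - 56*(-19 - 4*(-6)) = (-8 + √(-2662/7)) - 56*(-19 + 24) = (-8 + 11*I*√154/7) - 56*5 = (-8 + 11*I*√154/7) - 280 = -288 + 11*I*√154/7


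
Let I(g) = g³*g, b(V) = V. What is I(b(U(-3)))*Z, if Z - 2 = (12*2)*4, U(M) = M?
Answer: 7938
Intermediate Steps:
Z = 98 (Z = 2 + (12*2)*4 = 2 + 24*4 = 2 + 96 = 98)
I(g) = g⁴
I(b(U(-3)))*Z = (-3)⁴*98 = 81*98 = 7938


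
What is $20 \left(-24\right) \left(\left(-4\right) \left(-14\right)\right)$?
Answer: $-26880$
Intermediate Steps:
$20 \left(-24\right) \left(\left(-4\right) \left(-14\right)\right) = \left(-480\right) 56 = -26880$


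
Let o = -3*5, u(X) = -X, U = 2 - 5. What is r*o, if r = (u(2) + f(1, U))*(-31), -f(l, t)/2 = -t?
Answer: -3720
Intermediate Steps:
U = -3
f(l, t) = 2*t (f(l, t) = -(-2)*t = 2*t)
o = -15
r = 248 (r = (-1*2 + 2*(-3))*(-31) = (-2 - 6)*(-31) = -8*(-31) = 248)
r*o = 248*(-15) = -3720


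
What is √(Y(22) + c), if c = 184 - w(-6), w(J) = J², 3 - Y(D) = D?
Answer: √129 ≈ 11.358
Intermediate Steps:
Y(D) = 3 - D
c = 148 (c = 184 - 1*(-6)² = 184 - 1*36 = 184 - 36 = 148)
√(Y(22) + c) = √((3 - 1*22) + 148) = √((3 - 22) + 148) = √(-19 + 148) = √129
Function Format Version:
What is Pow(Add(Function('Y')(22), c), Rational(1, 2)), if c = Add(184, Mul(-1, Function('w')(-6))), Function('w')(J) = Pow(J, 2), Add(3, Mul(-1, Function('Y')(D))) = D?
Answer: Pow(129, Rational(1, 2)) ≈ 11.358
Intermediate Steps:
Function('Y')(D) = Add(3, Mul(-1, D))
c = 148 (c = Add(184, Mul(-1, Pow(-6, 2))) = Add(184, Mul(-1, 36)) = Add(184, -36) = 148)
Pow(Add(Function('Y')(22), c), Rational(1, 2)) = Pow(Add(Add(3, Mul(-1, 22)), 148), Rational(1, 2)) = Pow(Add(Add(3, -22), 148), Rational(1, 2)) = Pow(Add(-19, 148), Rational(1, 2)) = Pow(129, Rational(1, 2))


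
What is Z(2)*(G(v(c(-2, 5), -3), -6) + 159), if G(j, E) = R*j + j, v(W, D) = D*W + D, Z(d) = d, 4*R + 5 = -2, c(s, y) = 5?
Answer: 345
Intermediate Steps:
R = -7/4 (R = -5/4 + (¼)*(-2) = -5/4 - ½ = -7/4 ≈ -1.7500)
v(W, D) = D + D*W
G(j, E) = -3*j/4 (G(j, E) = -7*j/4 + j = -3*j/4)
Z(2)*(G(v(c(-2, 5), -3), -6) + 159) = 2*(-(-9)*(1 + 5)/4 + 159) = 2*(-(-9)*6/4 + 159) = 2*(-¾*(-18) + 159) = 2*(27/2 + 159) = 2*(345/2) = 345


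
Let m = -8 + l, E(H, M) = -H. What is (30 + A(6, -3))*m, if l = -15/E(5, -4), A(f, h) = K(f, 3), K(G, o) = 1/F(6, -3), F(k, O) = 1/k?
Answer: -180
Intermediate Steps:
K(G, o) = 6 (K(G, o) = 1/(1/6) = 1/(⅙) = 6)
A(f, h) = 6
l = 3 (l = -15/((-1*5)) = -15/(-5) = -15*(-⅕) = 3)
m = -5 (m = -8 + 3 = -5)
(30 + A(6, -3))*m = (30 + 6)*(-5) = 36*(-5) = -180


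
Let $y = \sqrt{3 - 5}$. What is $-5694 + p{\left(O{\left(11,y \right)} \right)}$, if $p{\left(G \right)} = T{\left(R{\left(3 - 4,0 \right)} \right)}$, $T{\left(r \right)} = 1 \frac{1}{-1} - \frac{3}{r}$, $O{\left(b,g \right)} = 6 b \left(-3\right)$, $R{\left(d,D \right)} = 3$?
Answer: $-5696$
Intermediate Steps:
$y = i \sqrt{2}$ ($y = \sqrt{-2} = i \sqrt{2} \approx 1.4142 i$)
$O{\left(b,g \right)} = - 18 b$
$T{\left(r \right)} = -1 - \frac{3}{r}$ ($T{\left(r \right)} = 1 \left(-1\right) - \frac{3}{r} = -1 - \frac{3}{r}$)
$p{\left(G \right)} = -2$ ($p{\left(G \right)} = \frac{-3 - 3}{3} = \frac{1}{3} \left(-6\right) = -2$)
$-5694 + p{\left(O{\left(11,y \right)} \right)} = -5694 - 2 = -5696$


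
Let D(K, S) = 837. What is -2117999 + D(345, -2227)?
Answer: -2117162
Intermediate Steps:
-2117999 + D(345, -2227) = -2117999 + 837 = -2117162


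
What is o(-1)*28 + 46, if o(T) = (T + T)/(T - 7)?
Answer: 53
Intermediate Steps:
o(T) = 2*T/(-7 + T) (o(T) = (2*T)/(-7 + T) = 2*T/(-7 + T))
o(-1)*28 + 46 = (2*(-1)/(-7 - 1))*28 + 46 = (2*(-1)/(-8))*28 + 46 = (2*(-1)*(-⅛))*28 + 46 = (¼)*28 + 46 = 7 + 46 = 53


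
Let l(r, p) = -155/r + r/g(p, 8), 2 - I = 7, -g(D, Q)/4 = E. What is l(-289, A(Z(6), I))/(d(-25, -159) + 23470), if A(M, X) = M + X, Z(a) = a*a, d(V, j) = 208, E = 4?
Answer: 86001/109487072 ≈ 0.00078549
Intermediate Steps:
g(D, Q) = -16 (g(D, Q) = -4*4 = -16)
I = -5 (I = 2 - 1*7 = 2 - 7 = -5)
Z(a) = a²
l(r, p) = -155/r - r/16 (l(r, p) = -155/r + r/(-16) = -155/r + r*(-1/16) = -155/r - r/16)
l(-289, A(Z(6), I))/(d(-25, -159) + 23470) = (-155/(-289) - 1/16*(-289))/(208 + 23470) = (-155*(-1/289) + 289/16)/23678 = (155/289 + 289/16)*(1/23678) = (86001/4624)*(1/23678) = 86001/109487072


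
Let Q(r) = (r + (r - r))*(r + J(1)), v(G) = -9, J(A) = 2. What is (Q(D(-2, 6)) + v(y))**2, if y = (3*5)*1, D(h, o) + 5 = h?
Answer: 676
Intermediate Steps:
D(h, o) = -5 + h
y = 15 (y = 15*1 = 15)
Q(r) = r*(2 + r) (Q(r) = (r + (r - r))*(r + 2) = (r + 0)*(2 + r) = r*(2 + r))
(Q(D(-2, 6)) + v(y))**2 = ((-5 - 2)*(2 + (-5 - 2)) - 9)**2 = (-7*(2 - 7) - 9)**2 = (-7*(-5) - 9)**2 = (35 - 9)**2 = 26**2 = 676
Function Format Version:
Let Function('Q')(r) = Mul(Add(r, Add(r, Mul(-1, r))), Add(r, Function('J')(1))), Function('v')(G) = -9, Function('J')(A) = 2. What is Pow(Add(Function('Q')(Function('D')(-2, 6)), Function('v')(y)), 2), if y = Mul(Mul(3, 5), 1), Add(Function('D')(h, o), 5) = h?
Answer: 676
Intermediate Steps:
Function('D')(h, o) = Add(-5, h)
y = 15 (y = Mul(15, 1) = 15)
Function('Q')(r) = Mul(r, Add(2, r)) (Function('Q')(r) = Mul(Add(r, Add(r, Mul(-1, r))), Add(r, 2)) = Mul(Add(r, 0), Add(2, r)) = Mul(r, Add(2, r)))
Pow(Add(Function('Q')(Function('D')(-2, 6)), Function('v')(y)), 2) = Pow(Add(Mul(Add(-5, -2), Add(2, Add(-5, -2))), -9), 2) = Pow(Add(Mul(-7, Add(2, -7)), -9), 2) = Pow(Add(Mul(-7, -5), -9), 2) = Pow(Add(35, -9), 2) = Pow(26, 2) = 676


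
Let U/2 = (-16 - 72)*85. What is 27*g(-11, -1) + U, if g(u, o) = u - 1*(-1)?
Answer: -15230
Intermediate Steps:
g(u, o) = 1 + u (g(u, o) = u + 1 = 1 + u)
U = -14960 (U = 2*((-16 - 72)*85) = 2*(-88*85) = 2*(-7480) = -14960)
27*g(-11, -1) + U = 27*(1 - 11) - 14960 = 27*(-10) - 14960 = -270 - 14960 = -15230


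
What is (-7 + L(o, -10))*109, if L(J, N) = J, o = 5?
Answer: -218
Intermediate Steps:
(-7 + L(o, -10))*109 = (-7 + 5)*109 = -2*109 = -218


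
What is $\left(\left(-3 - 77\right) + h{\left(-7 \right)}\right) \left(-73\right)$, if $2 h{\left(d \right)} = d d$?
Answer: $\frac{8103}{2} \approx 4051.5$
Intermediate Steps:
$h{\left(d \right)} = \frac{d^{2}}{2}$ ($h{\left(d \right)} = \frac{d d}{2} = \frac{d^{2}}{2}$)
$\left(\left(-3 - 77\right) + h{\left(-7 \right)}\right) \left(-73\right) = \left(\left(-3 - 77\right) + \frac{\left(-7\right)^{2}}{2}\right) \left(-73\right) = \left(-80 + \frac{1}{2} \cdot 49\right) \left(-73\right) = \left(-80 + \frac{49}{2}\right) \left(-73\right) = \left(- \frac{111}{2}\right) \left(-73\right) = \frac{8103}{2}$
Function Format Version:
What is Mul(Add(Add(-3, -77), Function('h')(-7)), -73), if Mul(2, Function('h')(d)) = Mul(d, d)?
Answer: Rational(8103, 2) ≈ 4051.5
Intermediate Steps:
Function('h')(d) = Mul(Rational(1, 2), Pow(d, 2)) (Function('h')(d) = Mul(Rational(1, 2), Mul(d, d)) = Mul(Rational(1, 2), Pow(d, 2)))
Mul(Add(Add(-3, -77), Function('h')(-7)), -73) = Mul(Add(Add(-3, -77), Mul(Rational(1, 2), Pow(-7, 2))), -73) = Mul(Add(-80, Mul(Rational(1, 2), 49)), -73) = Mul(Add(-80, Rational(49, 2)), -73) = Mul(Rational(-111, 2), -73) = Rational(8103, 2)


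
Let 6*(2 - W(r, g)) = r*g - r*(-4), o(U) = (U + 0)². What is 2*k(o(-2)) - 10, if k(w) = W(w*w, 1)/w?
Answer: -47/3 ≈ -15.667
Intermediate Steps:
o(U) = U²
W(r, g) = 2 - 2*r/3 - g*r/6 (W(r, g) = 2 - (r*g - r*(-4))/6 = 2 - (g*r + 4*r)/6 = 2 - (4*r + g*r)/6 = 2 + (-2*r/3 - g*r/6) = 2 - 2*r/3 - g*r/6)
k(w) = (2 - 5*w²/6)/w (k(w) = (2 - 2*w*w/3 - ⅙*1*w*w)/w = (2 - 2*w²/3 - ⅙*1*w²)/w = (2 - 2*w²/3 - w²/6)/w = (2 - 5*w²/6)/w)
2*k(o(-2)) - 10 = 2*(2/((-2)²) - ⅚*(-2)²) - 10 = 2*(2/4 - ⅚*4) - 10 = 2*(2*(¼) - 10/3) - 10 = 2*(½ - 10/3) - 10 = 2*(-17/6) - 10 = -17/3 - 10 = -47/3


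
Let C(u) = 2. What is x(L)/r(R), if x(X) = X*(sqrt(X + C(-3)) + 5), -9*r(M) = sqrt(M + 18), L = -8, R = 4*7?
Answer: 36*sqrt(46)*(5 + I*sqrt(6))/23 ≈ 53.079 + 26.003*I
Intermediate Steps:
R = 28
r(M) = -sqrt(18 + M)/9 (r(M) = -sqrt(M + 18)/9 = -sqrt(18 + M)/9)
x(X) = X*(5 + sqrt(2 + X)) (x(X) = X*(sqrt(X + 2) + 5) = X*(sqrt(2 + X) + 5) = X*(5 + sqrt(2 + X)))
x(L)/r(R) = (-8*(5 + sqrt(2 - 8)))/((-sqrt(18 + 28)/9)) = (-8*(5 + sqrt(-6)))/((-sqrt(46)/9)) = (-8*(5 + I*sqrt(6)))*(-9*sqrt(46)/46) = (-40 - 8*I*sqrt(6))*(-9*sqrt(46)/46) = -9*sqrt(46)*(-40 - 8*I*sqrt(6))/46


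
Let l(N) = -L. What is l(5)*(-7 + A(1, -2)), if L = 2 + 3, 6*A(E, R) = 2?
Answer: 100/3 ≈ 33.333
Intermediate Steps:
A(E, R) = 1/3 (A(E, R) = (1/6)*2 = 1/3)
L = 5
l(N) = -5 (l(N) = -1*5 = -5)
l(5)*(-7 + A(1, -2)) = -5*(-7 + 1/3) = -5*(-20/3) = 100/3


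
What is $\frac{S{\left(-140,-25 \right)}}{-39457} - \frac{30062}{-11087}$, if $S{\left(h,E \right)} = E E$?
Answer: $\frac{1179226959}{437459759} \approx 2.6956$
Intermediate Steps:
$S{\left(h,E \right)} = E^{2}$
$\frac{S{\left(-140,-25 \right)}}{-39457} - \frac{30062}{-11087} = \frac{\left(-25\right)^{2}}{-39457} - \frac{30062}{-11087} = 625 \left(- \frac{1}{39457}\right) - - \frac{30062}{11087} = - \frac{625}{39457} + \frac{30062}{11087} = \frac{1179226959}{437459759}$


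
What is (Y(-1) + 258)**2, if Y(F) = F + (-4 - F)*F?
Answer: 67600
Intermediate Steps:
Y(F) = F + F*(-4 - F)
(Y(-1) + 258)**2 = (-1*(-1)*(3 - 1) + 258)**2 = (-1*(-1)*2 + 258)**2 = (2 + 258)**2 = 260**2 = 67600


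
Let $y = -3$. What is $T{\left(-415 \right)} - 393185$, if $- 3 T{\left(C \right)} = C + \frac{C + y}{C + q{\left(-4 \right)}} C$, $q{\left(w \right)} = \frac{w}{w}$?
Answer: $- \frac{243995245}{621} \approx -3.9291 \cdot 10^{5}$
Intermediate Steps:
$q{\left(w \right)} = 1$
$T{\left(C \right)} = - \frac{C}{3} - \frac{C \left(-3 + C\right)}{3 \left(1 + C\right)}$ ($T{\left(C \right)} = - \frac{C + \frac{C - 3}{C + 1} C}{3} = - \frac{C + \frac{-3 + C}{1 + C} C}{3} = - \frac{C + \frac{C \left(-3 + C\right)}{1 + C}}{3} = - \frac{C}{3} - \frac{C \left(-3 + C\right)}{3 \left(1 + C\right)}$)
$T{\left(-415 \right)} - 393185 = \frac{2}{3} \left(-415\right) \frac{1}{1 - 415} \left(1 - -415\right) - 393185 = \frac{2}{3} \left(-415\right) \frac{1}{-414} \left(1 + 415\right) - 393185 = \frac{2}{3} \left(-415\right) \left(- \frac{1}{414}\right) 416 - 393185 = \frac{172640}{621} - 393185 = - \frac{243995245}{621}$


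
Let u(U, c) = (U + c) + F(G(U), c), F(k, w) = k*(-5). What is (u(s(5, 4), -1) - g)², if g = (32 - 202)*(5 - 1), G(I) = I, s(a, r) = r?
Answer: 439569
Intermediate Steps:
g = -680 (g = -170*4 = -680)
F(k, w) = -5*k
u(U, c) = c - 4*U (u(U, c) = (U + c) - 5*U = c - 4*U)
(u(s(5, 4), -1) - g)² = ((-1 - 4*4) - 1*(-680))² = ((-1 - 16) + 680)² = (-17 + 680)² = 663² = 439569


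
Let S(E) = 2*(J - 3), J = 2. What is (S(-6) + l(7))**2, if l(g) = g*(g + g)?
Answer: 9216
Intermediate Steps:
l(g) = 2*g**2 (l(g) = g*(2*g) = 2*g**2)
S(E) = -2 (S(E) = 2*(2 - 3) = 2*(-1) = -2)
(S(-6) + l(7))**2 = (-2 + 2*7**2)**2 = (-2 + 2*49)**2 = (-2 + 98)**2 = 96**2 = 9216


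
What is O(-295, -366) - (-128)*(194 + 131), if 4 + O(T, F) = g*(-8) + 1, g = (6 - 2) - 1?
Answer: 41573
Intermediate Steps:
g = 3 (g = 4 - 1 = 3)
O(T, F) = -27 (O(T, F) = -4 + (3*(-8) + 1) = -4 + (-24 + 1) = -4 - 23 = -27)
O(-295, -366) - (-128)*(194 + 131) = -27 - (-128)*(194 + 131) = -27 - (-128)*325 = -27 - 1*(-41600) = -27 + 41600 = 41573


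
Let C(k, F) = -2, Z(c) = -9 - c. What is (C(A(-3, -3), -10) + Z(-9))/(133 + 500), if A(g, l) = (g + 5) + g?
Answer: -2/633 ≈ -0.0031596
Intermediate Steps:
A(g, l) = 5 + 2*g (A(g, l) = (5 + g) + g = 5 + 2*g)
(C(A(-3, -3), -10) + Z(-9))/(133 + 500) = (-2 + (-9 - 1*(-9)))/(133 + 500) = (-2 + (-9 + 9))/633 = (-2 + 0)*(1/633) = -2*1/633 = -2/633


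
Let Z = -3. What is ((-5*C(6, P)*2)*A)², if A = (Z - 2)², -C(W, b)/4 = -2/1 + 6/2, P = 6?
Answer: 1000000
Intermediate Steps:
C(W, b) = -4 (C(W, b) = -4*(-2/1 + 6/2) = -4*(-2*1 + 6*(½)) = -4*(-2 + 3) = -4*1 = -4)
A = 25 (A = (-3 - 2)² = (-5)² = 25)
((-5*C(6, P)*2)*A)² = ((-5*(-4)*2)*25)² = ((20*2)*25)² = (40*25)² = 1000² = 1000000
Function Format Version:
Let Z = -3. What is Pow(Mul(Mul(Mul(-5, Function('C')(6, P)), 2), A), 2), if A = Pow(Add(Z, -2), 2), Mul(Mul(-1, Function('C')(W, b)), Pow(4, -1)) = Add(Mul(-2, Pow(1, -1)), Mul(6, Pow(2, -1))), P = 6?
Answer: 1000000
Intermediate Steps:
Function('C')(W, b) = -4 (Function('C')(W, b) = Mul(-4, Add(Mul(-2, Pow(1, -1)), Mul(6, Pow(2, -1)))) = Mul(-4, Add(Mul(-2, 1), Mul(6, Rational(1, 2)))) = Mul(-4, Add(-2, 3)) = Mul(-4, 1) = -4)
A = 25 (A = Pow(Add(-3, -2), 2) = Pow(-5, 2) = 25)
Pow(Mul(Mul(Mul(-5, Function('C')(6, P)), 2), A), 2) = Pow(Mul(Mul(Mul(-5, -4), 2), 25), 2) = Pow(Mul(Mul(20, 2), 25), 2) = Pow(Mul(40, 25), 2) = Pow(1000, 2) = 1000000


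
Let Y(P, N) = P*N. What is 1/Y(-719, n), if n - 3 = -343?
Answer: 1/244460 ≈ 4.0906e-6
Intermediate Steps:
n = -340 (n = 3 - 343 = -340)
Y(P, N) = N*P
1/Y(-719, n) = 1/(-340*(-719)) = 1/244460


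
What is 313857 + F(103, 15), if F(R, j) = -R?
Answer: 313754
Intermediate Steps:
313857 + F(103, 15) = 313857 - 1*103 = 313857 - 103 = 313754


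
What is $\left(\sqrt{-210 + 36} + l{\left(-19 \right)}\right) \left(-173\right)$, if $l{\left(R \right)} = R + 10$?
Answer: $1557 - 173 i \sqrt{174} \approx 1557.0 - 2282.0 i$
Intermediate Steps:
$l{\left(R \right)} = 10 + R$
$\left(\sqrt{-210 + 36} + l{\left(-19 \right)}\right) \left(-173\right) = \left(\sqrt{-210 + 36} + \left(10 - 19\right)\right) \left(-173\right) = \left(\sqrt{-174} - 9\right) \left(-173\right) = \left(i \sqrt{174} - 9\right) \left(-173\right) = \left(-9 + i \sqrt{174}\right) \left(-173\right) = 1557 - 173 i \sqrt{174}$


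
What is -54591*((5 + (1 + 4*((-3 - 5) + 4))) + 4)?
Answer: 327546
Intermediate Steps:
-54591*((5 + (1 + 4*((-3 - 5) + 4))) + 4) = -54591*((5 + (1 + 4*(-8 + 4))) + 4) = -54591*((5 + (1 + 4*(-4))) + 4) = -54591*((5 + (1 - 16)) + 4) = -54591*((5 - 15) + 4) = -54591*(-10 + 4) = -54591*(-6) = 327546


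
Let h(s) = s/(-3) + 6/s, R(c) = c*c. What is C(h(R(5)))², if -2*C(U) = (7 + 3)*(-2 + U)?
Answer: 573049/225 ≈ 2546.9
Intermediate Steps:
R(c) = c²
h(s) = 6/s - s/3 (h(s) = s*(-⅓) + 6/s = -s/3 + 6/s = 6/s - s/3)
C(U) = 10 - 5*U (C(U) = -(7 + 3)*(-2 + U)/2 = -5*(-2 + U) = -(-20 + 10*U)/2 = 10 - 5*U)
C(h(R(5)))² = (10 - 5*(6/(5²) - ⅓*5²))² = (10 - 5*(6/25 - ⅓*25))² = (10 - 5*(6*(1/25) - 25/3))² = (10 - 5*(6/25 - 25/3))² = (10 - 5*(-607/75))² = (10 + 607/15)² = (757/15)² = 573049/225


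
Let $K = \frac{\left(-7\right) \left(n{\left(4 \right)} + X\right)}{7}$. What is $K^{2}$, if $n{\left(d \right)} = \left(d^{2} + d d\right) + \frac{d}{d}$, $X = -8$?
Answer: $625$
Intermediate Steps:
$n{\left(d \right)} = 1 + 2 d^{2}$ ($n{\left(d \right)} = \left(d^{2} + d^{2}\right) + 1 = 2 d^{2} + 1 = 1 + 2 d^{2}$)
$K = -25$ ($K = \frac{\left(-7\right) \left(\left(1 + 2 \cdot 4^{2}\right) - 8\right)}{7} = - 7 \left(\left(1 + 2 \cdot 16\right) - 8\right) \frac{1}{7} = - 7 \left(\left(1 + 32\right) - 8\right) \frac{1}{7} = - 7 \left(33 - 8\right) \frac{1}{7} = \left(-7\right) 25 \cdot \frac{1}{7} = \left(-175\right) \frac{1}{7} = -25$)
$K^{2} = \left(-25\right)^{2} = 625$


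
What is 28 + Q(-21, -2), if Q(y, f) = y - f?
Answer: 9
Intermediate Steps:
28 + Q(-21, -2) = 28 + (-21 - 1*(-2)) = 28 + (-21 + 2) = 28 - 19 = 9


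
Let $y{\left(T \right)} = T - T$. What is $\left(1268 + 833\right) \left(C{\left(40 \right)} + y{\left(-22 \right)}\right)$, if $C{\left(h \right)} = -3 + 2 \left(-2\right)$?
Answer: $-14707$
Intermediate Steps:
$C{\left(h \right)} = -7$ ($C{\left(h \right)} = -3 - 4 = -7$)
$y{\left(T \right)} = 0$
$\left(1268 + 833\right) \left(C{\left(40 \right)} + y{\left(-22 \right)}\right) = \left(1268 + 833\right) \left(-7 + 0\right) = 2101 \left(-7\right) = -14707$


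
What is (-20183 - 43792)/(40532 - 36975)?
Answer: -63975/3557 ≈ -17.986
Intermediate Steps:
(-20183 - 43792)/(40532 - 36975) = -63975/3557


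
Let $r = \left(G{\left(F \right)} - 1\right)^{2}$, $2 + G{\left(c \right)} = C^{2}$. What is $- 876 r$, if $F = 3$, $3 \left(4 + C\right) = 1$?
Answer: $- \frac{2580112}{27} \approx -95560.0$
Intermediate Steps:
$C = - \frac{11}{3}$ ($C = -4 + \frac{1}{3} \cdot 1 = -4 + \frac{1}{3} = - \frac{11}{3} \approx -3.6667$)
$G{\left(c \right)} = \frac{103}{9}$ ($G{\left(c \right)} = -2 + \left(- \frac{11}{3}\right)^{2} = -2 + \frac{121}{9} = \frac{103}{9}$)
$r = \frac{8836}{81}$ ($r = \left(\frac{103}{9} - 1\right)^{2} = \left(\frac{94}{9}\right)^{2} = \frac{8836}{81} \approx 109.09$)
$- 876 r = \left(-876\right) \frac{8836}{81} = - \frac{2580112}{27}$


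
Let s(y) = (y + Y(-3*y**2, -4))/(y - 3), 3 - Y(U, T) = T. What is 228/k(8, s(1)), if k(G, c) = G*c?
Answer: -57/8 ≈ -7.1250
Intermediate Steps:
Y(U, T) = 3 - T
s(y) = (7 + y)/(-3 + y) (s(y) = (y + (3 - 1*(-4)))/(y - 3) = (y + (3 + 4))/(-3 + y) = (y + 7)/(-3 + y) = (7 + y)/(-3 + y))
228/k(8, s(1)) = 228/((8*((7 + 1)/(-3 + 1)))) = 228/((8*(8/(-2)))) = 228/((8*(-1/2*8))) = 228/((8*(-4))) = 228/(-32) = 228*(-1/32) = -57/8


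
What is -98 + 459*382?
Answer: 175240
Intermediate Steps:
-98 + 459*382 = -98 + 175338 = 175240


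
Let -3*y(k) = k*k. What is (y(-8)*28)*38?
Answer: -68096/3 ≈ -22699.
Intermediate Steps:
y(k) = -k²/3 (y(k) = -k*k/3 = -k²/3)
(y(-8)*28)*38 = (-⅓*(-8)²*28)*38 = (-⅓*64*28)*38 = -64/3*28*38 = -1792/3*38 = -68096/3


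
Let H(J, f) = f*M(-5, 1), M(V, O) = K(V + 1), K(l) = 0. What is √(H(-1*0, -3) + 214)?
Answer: √214 ≈ 14.629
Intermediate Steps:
M(V, O) = 0
H(J, f) = 0 (H(J, f) = f*0 = 0)
√(H(-1*0, -3) + 214) = √(0 + 214) = √214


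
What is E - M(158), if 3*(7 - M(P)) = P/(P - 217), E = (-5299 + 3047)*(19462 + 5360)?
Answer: -9894149885/177 ≈ -5.5899e+7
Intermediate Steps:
E = -55899144 (E = -2252*24822 = -55899144)
M(P) = 7 - P/(3*(-217 + P)) (M(P) = 7 - P/(3*(P - 217)) = 7 - P/(3*(-217 + P)))
E - M(158) = -55899144 - (-4557 + 20*158)/(3*(-217 + 158)) = -55899144 - (-4557 + 3160)/(3*(-59)) = -55899144 - (-1)*(-1397)/(3*59) = -55899144 - 1*1397/177 = -55899144 - 1397/177 = -9894149885/177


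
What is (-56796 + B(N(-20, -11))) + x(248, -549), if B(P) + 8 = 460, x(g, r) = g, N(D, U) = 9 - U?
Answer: -56096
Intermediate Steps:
B(P) = 452 (B(P) = -8 + 460 = 452)
(-56796 + B(N(-20, -11))) + x(248, -549) = (-56796 + 452) + 248 = -56344 + 248 = -56096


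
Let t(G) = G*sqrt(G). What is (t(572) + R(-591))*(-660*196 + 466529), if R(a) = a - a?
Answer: 385721336*sqrt(143) ≈ 4.6126e+9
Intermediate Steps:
t(G) = G**(3/2)
R(a) = 0
(t(572) + R(-591))*(-660*196 + 466529) = (572**(3/2) + 0)*(-660*196 + 466529) = (1144*sqrt(143) + 0)*(-129360 + 466529) = (1144*sqrt(143))*337169 = 385721336*sqrt(143)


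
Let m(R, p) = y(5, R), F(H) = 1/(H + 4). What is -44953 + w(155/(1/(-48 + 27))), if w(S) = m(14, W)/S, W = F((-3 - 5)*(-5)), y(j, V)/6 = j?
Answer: -9754803/217 ≈ -44953.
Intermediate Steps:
y(j, V) = 6*j
F(H) = 1/(4 + H)
W = 1/44 (W = 1/(4 + (-3 - 5)*(-5)) = 1/(4 - 8*(-5)) = 1/(4 + 40) = 1/44 ≈ 0.022727)
m(R, p) = 30 (m(R, p) = 6*5 = 30)
w(S) = 30/S
-44953 + w(155/(1/(-48 + 27))) = -44953 + 30/((155/(1/(-48 + 27)))) = -44953 + 30/((155/(1/(-21)))) = -44953 + 30/((155/(-1/21))) = -44953 + 30/((155*(-21))) = -44953 + 30/(-3255) = -44953 + 30*(-1/3255) = -44953 - 2/217 = -9754803/217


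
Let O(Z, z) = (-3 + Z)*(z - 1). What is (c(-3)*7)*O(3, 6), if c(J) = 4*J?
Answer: 0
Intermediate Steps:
O(Z, z) = (-1 + z)*(-3 + Z) (O(Z, z) = (-3 + Z)*(-1 + z) = (-1 + z)*(-3 + Z))
(c(-3)*7)*O(3, 6) = ((4*(-3))*7)*(3 - 1*3 - 3*6 + 3*6) = (-12*7)*(3 - 3 - 18 + 18) = -84*0 = 0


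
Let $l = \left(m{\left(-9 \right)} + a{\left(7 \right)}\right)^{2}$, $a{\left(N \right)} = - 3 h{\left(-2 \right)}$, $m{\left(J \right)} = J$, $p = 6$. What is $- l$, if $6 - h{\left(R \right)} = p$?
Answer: $-81$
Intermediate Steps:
$h{\left(R \right)} = 0$ ($h{\left(R \right)} = 6 - 6 = 0$)
$a{\left(N \right)} = 0$ ($a{\left(N \right)} = \left(-3\right) 0 = 0$)
$l = 81$ ($l = \left(-9 + 0\right)^{2} = \left(-9\right)^{2} = 81$)
$- l = \left(-1\right) 81 = -81$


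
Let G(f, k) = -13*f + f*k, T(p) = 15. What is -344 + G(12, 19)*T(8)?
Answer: 736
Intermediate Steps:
-344 + G(12, 19)*T(8) = -344 + (12*(-13 + 19))*15 = -344 + (12*6)*15 = -344 + 72*15 = -344 + 1080 = 736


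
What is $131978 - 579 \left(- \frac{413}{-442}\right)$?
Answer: $\frac{58095149}{442} \approx 1.3144 \cdot 10^{5}$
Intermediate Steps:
$131978 - 579 \left(- \frac{413}{-442}\right) = 131978 - 579 \left(\left(-413\right) \left(- \frac{1}{442}\right)\right) = 131978 - 579 \cdot \frac{413}{442} = 131978 - \frac{239127}{442} = \frac{58095149}{442}$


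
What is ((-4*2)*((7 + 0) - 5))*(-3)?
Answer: 48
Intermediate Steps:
((-4*2)*((7 + 0) - 5))*(-3) = -8*(7 - 5)*(-3) = -8*2*(-3) = -16*(-3) = 48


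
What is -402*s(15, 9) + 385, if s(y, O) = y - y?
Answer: 385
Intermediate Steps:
s(y, O) = 0
-402*s(15, 9) + 385 = -402*0 + 385 = 0 + 385 = 385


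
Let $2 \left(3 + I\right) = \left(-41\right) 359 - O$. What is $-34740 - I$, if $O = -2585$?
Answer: $-28670$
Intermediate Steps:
$I = -6070$ ($I = -3 + \frac{\left(-41\right) 359 - -2585}{2} = -3 + \frac{-14719 + 2585}{2} = -3 + \frac{1}{2} \left(-12134\right) = -3 - 6067 = -6070$)
$-34740 - I = -34740 - -6070 = -34740 + 6070 = -28670$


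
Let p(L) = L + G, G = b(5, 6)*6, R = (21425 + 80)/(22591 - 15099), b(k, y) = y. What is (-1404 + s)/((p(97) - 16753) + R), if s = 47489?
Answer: -69053764/24899107 ≈ -2.7733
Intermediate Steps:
R = 21505/7492 ≈ 2.8704
G = 36 (G = 6*6 = 36)
p(L) = 36 + L (p(L) = L + 36 = 36 + L)
(-1404 + s)/((p(97) - 16753) + R) = (-1404 + 47489)/(((36 + 97) - 16753) + 21505/7492) = 46085/((133 - 16753) + 21505/7492) = 46085/(-16620 + 21505/7492) = 46085/(-124495535/7492) = 46085*(-7492/124495535) = -69053764/24899107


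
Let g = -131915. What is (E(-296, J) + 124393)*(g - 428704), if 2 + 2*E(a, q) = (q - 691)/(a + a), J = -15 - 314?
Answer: -20642152477653/296 ≈ -6.9737e+10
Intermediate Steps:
J = -329
E(a, q) = -1 + (-691 + q)/(4*a) (E(a, q) = -1 + ((q - 691)/(a + a))/2 = -1 + ((-691 + q)/((2*a)))/2 = -1 + ((-691 + q)*(1/(2*a)))/2 = -1 + ((-691 + q)/(2*a))/2 = -1 + (-691 + q)/(4*a))
(E(-296, J) + 124393)*(g - 428704) = ((1/4)*(-691 - 329 - 4*(-296))/(-296) + 124393)*(-131915 - 428704) = ((1/4)*(-1/296)*(-691 - 329 + 1184) + 124393)*(-560619) = ((1/4)*(-1/296)*164 + 124393)*(-560619) = (-41/296 + 124393)*(-560619) = (36820287/296)*(-560619) = -20642152477653/296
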